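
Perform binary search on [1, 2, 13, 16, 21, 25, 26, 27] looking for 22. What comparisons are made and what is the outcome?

Binary search for 22 in [1, 2, 13, 16, 21, 25, 26, 27]:

lo=0, hi=7, mid=3, arr[mid]=16 -> 16 < 22, search right half
lo=4, hi=7, mid=5, arr[mid]=25 -> 25 > 22, search left half
lo=4, hi=4, mid=4, arr[mid]=21 -> 21 < 22, search right half
lo=5 > hi=4, target 22 not found

Binary search determines that 22 is not in the array after 3 comparisons. The search space was exhausted without finding the target.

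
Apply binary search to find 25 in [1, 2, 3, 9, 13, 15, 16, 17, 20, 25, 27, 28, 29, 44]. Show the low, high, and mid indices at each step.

Binary search for 25 in [1, 2, 3, 9, 13, 15, 16, 17, 20, 25, 27, 28, 29, 44]:

lo=0, hi=13, mid=6, arr[mid]=16 -> 16 < 25, search right half
lo=7, hi=13, mid=10, arr[mid]=27 -> 27 > 25, search left half
lo=7, hi=9, mid=8, arr[mid]=20 -> 20 < 25, search right half
lo=9, hi=9, mid=9, arr[mid]=25 -> Found target at index 9!

Binary search finds 25 at index 9 after 4 comparisons. The search repeatedly halves the search space by comparing with the middle element.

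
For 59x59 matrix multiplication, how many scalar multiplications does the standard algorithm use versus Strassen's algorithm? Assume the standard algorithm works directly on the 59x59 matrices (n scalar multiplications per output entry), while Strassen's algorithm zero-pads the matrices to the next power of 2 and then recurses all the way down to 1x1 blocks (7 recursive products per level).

Matrix multiplication for 59x59 matrices:

Strassen's algorithm requires power-of-2 dimensions. Pad 59x59 to 64x64 (next power of 2).

Standard algorithm: 59^3 = 205379 multiplications
Strassen's algorithm: 7^(log2(64)) = 7^6 = 117649 multiplications
Savings: 205379 - 117649 = 87730 multiplications

Standard: 205379 multiplications (59^3). Strassen: 117649 multiplications (7^6, after padding to 64x64). Strassen reduces 8 recursive multiplications to 7 at each level.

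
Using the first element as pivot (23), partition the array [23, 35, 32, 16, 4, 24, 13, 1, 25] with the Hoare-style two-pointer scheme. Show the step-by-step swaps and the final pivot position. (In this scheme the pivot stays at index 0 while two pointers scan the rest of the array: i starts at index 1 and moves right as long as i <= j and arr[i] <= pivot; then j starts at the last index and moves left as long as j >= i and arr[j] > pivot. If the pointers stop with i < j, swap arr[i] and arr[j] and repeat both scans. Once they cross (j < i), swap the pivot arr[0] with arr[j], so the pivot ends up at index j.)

Hoare-style two-pointer partition with pivot = 23:

Initial array: [23, 35, 32, 16, 4, 24, 13, 1, 25]

Pointers start at i = 1, j = 8.
i stops at index 1 (arr[1]=35 > 23), j stops at index 7 (arr[7]=1 <= 23): swap arr[1] and arr[7], array becomes [23, 1, 32, 16, 4, 24, 13, 35, 25]
i stops at index 2 (arr[2]=32 > 23), j stops at index 6 (arr[6]=13 <= 23): swap arr[2] and arr[6], array becomes [23, 1, 13, 16, 4, 24, 32, 35, 25]
i ends at 5, j ends at 4: the pointers have crossed (j < i), so scanning stops.

Swap pivot arr[0] with arr[4] to place pivot at position 4: [4, 1, 13, 16, 23, 24, 32, 35, 25]
Pivot position: 4

After partitioning with pivot 23, the array becomes [4, 1, 13, 16, 23, 24, 32, 35, 25]. The pivot is placed at index 4. All elements to the left of the pivot are <= 23, and all elements to the right are > 23.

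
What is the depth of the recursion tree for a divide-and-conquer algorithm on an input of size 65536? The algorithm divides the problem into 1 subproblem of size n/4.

For divide and conquer with division factor 4:

Problem sizes at each level:
Level 0: 65536
Level 1: 16384
Level 2: 4096
Level 3: 1024
Level 4: 256
Level 5: 64
Level 6: 16
Level 7: 4
Level 8: 1

The root is level 0 and the size-1 base case is level 8 (the tree spans levels 0 through 8, i.e. 9 levels counting the root), so the depth is the number of divisions: log_4(65536) = 8

The recursion tree depth is log_4(65536) = 8. At each level, the problem size is divided by 4, so it takes 8 divisions to reduce to a base case of size 1. The algorithm makes 1 recursive call at each level.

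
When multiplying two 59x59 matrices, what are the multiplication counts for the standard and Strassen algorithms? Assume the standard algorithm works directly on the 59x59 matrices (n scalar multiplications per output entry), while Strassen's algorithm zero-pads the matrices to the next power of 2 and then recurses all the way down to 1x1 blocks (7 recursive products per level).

Matrix multiplication for 59x59 matrices:

Strassen's algorithm requires power-of-2 dimensions. Pad 59x59 to 64x64 (next power of 2).

Standard algorithm: 59^3 = 205379 multiplications
Strassen's algorithm: 7^(log2(64)) = 7^6 = 117649 multiplications
Savings: 205379 - 117649 = 87730 multiplications

Standard: 205379 multiplications (59^3). Strassen: 117649 multiplications (7^6, after padding to 64x64). Strassen reduces 8 recursive multiplications to 7 at each level.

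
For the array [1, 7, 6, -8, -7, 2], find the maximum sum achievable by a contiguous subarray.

Using Kadane's algorithm on [1, 7, 6, -8, -7, 2]:

Scanning through the array:
Position 1 (value 7): max_ending_here = 8, max_so_far = 8
Position 2 (value 6): max_ending_here = 14, max_so_far = 14
Position 3 (value -8): max_ending_here = 6, max_so_far = 14
Position 4 (value -7): max_ending_here = -1, max_so_far = 14
Position 5 (value 2): max_ending_here = 2, max_so_far = 14

Maximum subarray: [1, 7, 6]
Maximum sum: 14

The maximum subarray is [1, 7, 6] with sum 14. This subarray runs from index 0 to index 2.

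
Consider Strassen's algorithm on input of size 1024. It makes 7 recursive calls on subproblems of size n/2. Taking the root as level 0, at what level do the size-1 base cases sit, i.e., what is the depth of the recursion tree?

For divide and conquer with division factor 2:

Problem sizes at each level:
Level 0: 1024
Level 1: 512
Level 2: 256
Level 3: 128
Level 4: 64
Level 5: 32
Level 6: 16
Level 7: 8
Level 8: 4
Level 9: 2
Level 10: 1

The root is level 0 and the size-1 base case is level 10 (the tree spans levels 0 through 10, i.e. 11 levels counting the root), so the depth is the number of divisions: log_2(1024) = 10

The recursion tree depth is log_2(1024) = 10. At each level, the problem size is divided by 2, so it takes 10 divisions to reduce to a base case of size 1. The algorithm makes 7 recursive calls at each level.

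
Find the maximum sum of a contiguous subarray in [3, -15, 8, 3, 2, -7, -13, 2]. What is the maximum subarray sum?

Using Kadane's algorithm on [3, -15, 8, 3, 2, -7, -13, 2]:

Scanning through the array:
Position 1 (value -15): max_ending_here = -12, max_so_far = 3
Position 2 (value 8): max_ending_here = 8, max_so_far = 8
Position 3 (value 3): max_ending_here = 11, max_so_far = 11
Position 4 (value 2): max_ending_here = 13, max_so_far = 13
Position 5 (value -7): max_ending_here = 6, max_so_far = 13
Position 6 (value -13): max_ending_here = -7, max_so_far = 13
Position 7 (value 2): max_ending_here = 2, max_so_far = 13

Maximum subarray: [8, 3, 2]
Maximum sum: 13

The maximum subarray is [8, 3, 2] with sum 13. This subarray runs from index 2 to index 4.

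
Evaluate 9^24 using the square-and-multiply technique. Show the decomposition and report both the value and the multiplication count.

Computing 9^24 by squaring (build up from 9^1; each line after the first costs one multiplication):

9^1 = 9
9^2 = (9^1)^2 = 9^2 = 81
9^3 = 9 * 9^2 = 9 * 81 = 729
9^6 = (9^3)^2 = 729^2 = 531441
9^12 = (9^6)^2 = 531441^2 = 282429536481
9^24 = (9^12)^2 = 282429536481^2 = 79766443076872509863361

Result: 79766443076872509863361
Multiplications needed: 5 (5 lines after 9^1)

9^24 = 79766443076872509863361. Using exponentiation by squaring, this requires 5 multiplications. The key idea: if the exponent is even, square the half-power; if odd, multiply by the base once.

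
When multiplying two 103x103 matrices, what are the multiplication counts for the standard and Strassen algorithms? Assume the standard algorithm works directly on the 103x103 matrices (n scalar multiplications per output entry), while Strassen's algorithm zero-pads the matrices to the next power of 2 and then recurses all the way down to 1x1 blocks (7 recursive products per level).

Matrix multiplication for 103x103 matrices:

Strassen's algorithm requires power-of-2 dimensions. Pad 103x103 to 128x128 (next power of 2).

Standard algorithm: 103^3 = 1092727 multiplications
Strassen's algorithm: 7^(log2(128)) = 7^7 = 823543 multiplications
Savings: 1092727 - 823543 = 269184 multiplications

Standard: 1092727 multiplications (103^3). Strassen: 823543 multiplications (7^7, after padding to 128x128). Strassen reduces 8 recursive multiplications to 7 at each level.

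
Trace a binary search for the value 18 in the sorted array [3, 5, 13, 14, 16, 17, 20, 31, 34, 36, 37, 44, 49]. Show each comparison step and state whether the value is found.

Binary search for 18 in [3, 5, 13, 14, 16, 17, 20, 31, 34, 36, 37, 44, 49]:

lo=0, hi=12, mid=6, arr[mid]=20 -> 20 > 18, search left half
lo=0, hi=5, mid=2, arr[mid]=13 -> 13 < 18, search right half
lo=3, hi=5, mid=4, arr[mid]=16 -> 16 < 18, search right half
lo=5, hi=5, mid=5, arr[mid]=17 -> 17 < 18, search right half
lo=6 > hi=5, target 18 not found

Binary search determines that 18 is not in the array after 4 comparisons. The search space was exhausted without finding the target.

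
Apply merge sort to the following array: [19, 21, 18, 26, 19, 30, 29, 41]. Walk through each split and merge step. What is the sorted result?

Merge sort trace:

Split: [19, 21, 18, 26, 19, 30, 29, 41] -> [19, 21, 18, 26] and [19, 30, 29, 41]
  Split: [19, 21, 18, 26] -> [19, 21] and [18, 26]
    Split: [19, 21] -> [19] and [21]
    Merge: [19] + [21] -> [19, 21]
    Split: [18, 26] -> [18] and [26]
    Merge: [18] + [26] -> [18, 26]
  Merge: [19, 21] + [18, 26] -> [18, 19, 21, 26]
  Split: [19, 30, 29, 41] -> [19, 30] and [29, 41]
    Split: [19, 30] -> [19] and [30]
    Merge: [19] + [30] -> [19, 30]
    Split: [29, 41] -> [29] and [41]
    Merge: [29] + [41] -> [29, 41]
  Merge: [19, 30] + [29, 41] -> [19, 29, 30, 41]
Merge: [18, 19, 21, 26] + [19, 29, 30, 41] -> [18, 19, 19, 21, 26, 29, 30, 41]

Final sorted array: [18, 19, 19, 21, 26, 29, 30, 41]

The merge sort proceeds by recursively splitting the array and merging sorted halves.
After all merges, the sorted array is [18, 19, 19, 21, 26, 29, 30, 41].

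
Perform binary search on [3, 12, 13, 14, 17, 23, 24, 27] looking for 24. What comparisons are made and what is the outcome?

Binary search for 24 in [3, 12, 13, 14, 17, 23, 24, 27]:

lo=0, hi=7, mid=3, arr[mid]=14 -> 14 < 24, search right half
lo=4, hi=7, mid=5, arr[mid]=23 -> 23 < 24, search right half
lo=6, hi=7, mid=6, arr[mid]=24 -> Found target at index 6!

Binary search finds 24 at index 6 after 3 comparisons. The search repeatedly halves the search space by comparing with the middle element.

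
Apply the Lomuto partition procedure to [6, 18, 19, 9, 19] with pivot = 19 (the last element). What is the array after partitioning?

Lomuto partition with pivot = 19:

Initial array: [6, 18, 19, 9, 19]

arr[0]=6 <= 19: swap with position 0, array becomes [6, 18, 19, 9, 19]
arr[1]=18 <= 19: swap with position 1, array becomes [6, 18, 19, 9, 19]
arr[2]=19 <= 19: swap with position 2, array becomes [6, 18, 19, 9, 19]
arr[3]=9 <= 19: swap with position 3, array becomes [6, 18, 19, 9, 19]

Place pivot at position 4: [6, 18, 19, 9, 19]
Pivot position: 4

After partitioning with pivot 19, the array becomes [6, 18, 19, 9, 19]. The pivot is placed at index 4. All elements to the left of the pivot are <= 19, and all elements to the right are > 19.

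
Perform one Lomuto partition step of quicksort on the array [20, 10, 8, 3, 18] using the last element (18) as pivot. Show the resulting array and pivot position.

Lomuto partition with pivot = 18:

Initial array: [20, 10, 8, 3, 18]

arr[0]=20 > 18: no swap
arr[1]=10 <= 18: swap with position 0, array becomes [10, 20, 8, 3, 18]
arr[2]=8 <= 18: swap with position 1, array becomes [10, 8, 20, 3, 18]
arr[3]=3 <= 18: swap with position 2, array becomes [10, 8, 3, 20, 18]

Place pivot at position 3: [10, 8, 3, 18, 20]
Pivot position: 3

After partitioning with pivot 18, the array becomes [10, 8, 3, 18, 20]. The pivot is placed at index 3. All elements to the left of the pivot are <= 18, and all elements to the right are > 18.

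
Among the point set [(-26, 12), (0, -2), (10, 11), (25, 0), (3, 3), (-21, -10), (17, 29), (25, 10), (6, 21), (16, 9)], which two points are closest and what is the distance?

Computing all pairwise distances among 10 points:

d((-26, 12), (0, -2)) = 29.5296
d((-26, 12), (10, 11)) = 36.0139
d((-26, 12), (25, 0)) = 52.3927
d((-26, 12), (3, 3)) = 30.3645
d((-26, 12), (-21, -10)) = 22.561
d((-26, 12), (17, 29)) = 46.2385
d((-26, 12), (25, 10)) = 51.0392
d((-26, 12), (6, 21)) = 33.2415
d((-26, 12), (16, 9)) = 42.107
d((0, -2), (10, 11)) = 16.4012
d((0, -2), (25, 0)) = 25.0799
d((0, -2), (3, 3)) = 5.831 <-- minimum
d((0, -2), (-21, -10)) = 22.4722
d((0, -2), (17, 29)) = 35.3553
d((0, -2), (25, 10)) = 27.7308
d((0, -2), (6, 21)) = 23.7697
d((0, -2), (16, 9)) = 19.4165
d((10, 11), (25, 0)) = 18.6011
d((10, 11), (3, 3)) = 10.6301
d((10, 11), (-21, -10)) = 37.4433
d((10, 11), (17, 29)) = 19.3132
d((10, 11), (25, 10)) = 15.0333
d((10, 11), (6, 21)) = 10.7703
d((10, 11), (16, 9)) = 6.3246
d((25, 0), (3, 3)) = 22.2036
d((25, 0), (-21, -10)) = 47.0744
d((25, 0), (17, 29)) = 30.0832
d((25, 0), (25, 10)) = 10.0
d((25, 0), (6, 21)) = 28.3196
d((25, 0), (16, 9)) = 12.7279
d((3, 3), (-21, -10)) = 27.2947
d((3, 3), (17, 29)) = 29.5296
d((3, 3), (25, 10)) = 23.0868
d((3, 3), (6, 21)) = 18.2483
d((3, 3), (16, 9)) = 14.3178
d((-21, -10), (17, 29)) = 54.4518
d((-21, -10), (25, 10)) = 50.1597
d((-21, -10), (6, 21)) = 41.1096
d((-21, -10), (16, 9)) = 41.5933
d((17, 29), (25, 10)) = 20.6155
d((17, 29), (6, 21)) = 13.6015
d((17, 29), (16, 9)) = 20.025
d((25, 10), (6, 21)) = 21.9545
d((25, 10), (16, 9)) = 9.0554
d((6, 21), (16, 9)) = 15.6205

Closest pair: (0, -2) and (3, 3) with distance 5.831

The closest pair is (0, -2) and (3, 3) with Euclidean distance 5.831. For 10 points, brute-force pairwise comparison is shown above. For large n, the divide-and-conquer algorithm (sort by x, recurse on halves, check the dividing strip) achieves O(n log n).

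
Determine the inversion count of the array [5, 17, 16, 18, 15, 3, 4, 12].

Finding inversions in [5, 17, 16, 18, 15, 3, 4, 12]:

(0, 5): arr[0]=5 > arr[5]=3
(0, 6): arr[0]=5 > arr[6]=4
(1, 2): arr[1]=17 > arr[2]=16
(1, 4): arr[1]=17 > arr[4]=15
(1, 5): arr[1]=17 > arr[5]=3
(1, 6): arr[1]=17 > arr[6]=4
(1, 7): arr[1]=17 > arr[7]=12
(2, 4): arr[2]=16 > arr[4]=15
(2, 5): arr[2]=16 > arr[5]=3
(2, 6): arr[2]=16 > arr[6]=4
(2, 7): arr[2]=16 > arr[7]=12
(3, 4): arr[3]=18 > arr[4]=15
(3, 5): arr[3]=18 > arr[5]=3
(3, 6): arr[3]=18 > arr[6]=4
(3, 7): arr[3]=18 > arr[7]=12
(4, 5): arr[4]=15 > arr[5]=3
(4, 6): arr[4]=15 > arr[6]=4
(4, 7): arr[4]=15 > arr[7]=12

Total inversions: 18

The array has 18 inversion(s): (0,5), (0,6), (1,2), (1,4), (1,5), (1,6), (1,7), (2,4), (2,5), (2,6), (2,7), (3,4), (3,5), (3,6), (3,7), (4,5), (4,6), (4,7). Each pair (i,j) satisfies i < j and arr[i] > arr[j].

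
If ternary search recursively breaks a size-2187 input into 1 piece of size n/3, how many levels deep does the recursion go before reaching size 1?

For divide and conquer with division factor 3:

Problem sizes at each level:
Level 0: 2187
Level 1: 729
Level 2: 243
Level 3: 81
Level 4: 27
Level 5: 9
Level 6: 3
Level 7: 1

The root is level 0 and the size-1 base case is level 7 (the tree spans levels 0 through 7, i.e. 8 levels counting the root), so the depth is the number of divisions: log_3(2187) = 7

The recursion tree depth is log_3(2187) = 7. At each level, the problem size is divided by 3, so it takes 7 divisions to reduce to a base case of size 1. The algorithm makes 1 recursive call at each level.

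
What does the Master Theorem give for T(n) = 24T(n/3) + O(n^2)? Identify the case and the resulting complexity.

Master Theorem for T(n) = 24T(n/3) + O(n^2):

a = 24, b = 3, c = 2
log_b(a) = log_3(24) = 2.8928

Case 1: c = 2 < log_3(24) = 2.8928
T(n) = O(n^(log_3 24))

For T(n) = 24T(n/3) + O(n^2): log_3(24) = 2.8928. This is Case 1 of the Master Theorem (c < log_b(a), work dominated by leaves), giving O(n^(log_3 24)).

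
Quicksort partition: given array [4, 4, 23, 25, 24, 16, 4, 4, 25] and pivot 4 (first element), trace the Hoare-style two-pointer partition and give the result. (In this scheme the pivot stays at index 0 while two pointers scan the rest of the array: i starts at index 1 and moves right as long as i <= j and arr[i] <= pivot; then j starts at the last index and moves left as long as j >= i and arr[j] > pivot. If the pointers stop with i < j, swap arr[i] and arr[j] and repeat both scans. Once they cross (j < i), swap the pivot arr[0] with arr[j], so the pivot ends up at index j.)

Hoare-style two-pointer partition with pivot = 4:

Initial array: [4, 4, 23, 25, 24, 16, 4, 4, 25]

Pointers start at i = 1, j = 8.
i stops at index 2 (arr[2]=23 > 4), j stops at index 7 (arr[7]=4 <= 4): swap arr[2] and arr[7], array becomes [4, 4, 4, 25, 24, 16, 4, 23, 25]
i stops at index 3 (arr[3]=25 > 4), j stops at index 6 (arr[6]=4 <= 4): swap arr[3] and arr[6], array becomes [4, 4, 4, 4, 24, 16, 25, 23, 25]
i ends at 4, j ends at 3: the pointers have crossed (j < i), so scanning stops.

Swap pivot arr[0] with arr[3] to place pivot at position 3: [4, 4, 4, 4, 24, 16, 25, 23, 25]
Pivot position: 3

After partitioning with pivot 4, the array becomes [4, 4, 4, 4, 24, 16, 25, 23, 25]. The pivot is placed at index 3. All elements to the left of the pivot are <= 4, and all elements to the right are > 4.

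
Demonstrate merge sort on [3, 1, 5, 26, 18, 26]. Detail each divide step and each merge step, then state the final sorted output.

Merge sort trace:

Split: [3, 1, 5, 26, 18, 26] -> [3, 1, 5] and [26, 18, 26]
  Split: [3, 1, 5] -> [3] and [1, 5]
    Split: [1, 5] -> [1] and [5]
    Merge: [1] + [5] -> [1, 5]
  Merge: [3] + [1, 5] -> [1, 3, 5]
  Split: [26, 18, 26] -> [26] and [18, 26]
    Split: [18, 26] -> [18] and [26]
    Merge: [18] + [26] -> [18, 26]
  Merge: [26] + [18, 26] -> [18, 26, 26]
Merge: [1, 3, 5] + [18, 26, 26] -> [1, 3, 5, 18, 26, 26]

Final sorted array: [1, 3, 5, 18, 26, 26]

The merge sort proceeds by recursively splitting the array and merging sorted halves.
After all merges, the sorted array is [1, 3, 5, 18, 26, 26].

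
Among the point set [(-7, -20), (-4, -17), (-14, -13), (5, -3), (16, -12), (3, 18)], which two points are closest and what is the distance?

Computing all pairwise distances among 6 points:

d((-7, -20), (-4, -17)) = 4.2426 <-- minimum
d((-7, -20), (-14, -13)) = 9.8995
d((-7, -20), (5, -3)) = 20.8087
d((-7, -20), (16, -12)) = 24.3516
d((-7, -20), (3, 18)) = 39.2938
d((-4, -17), (-14, -13)) = 10.7703
d((-4, -17), (5, -3)) = 16.6433
d((-4, -17), (16, -12)) = 20.6155
d((-4, -17), (3, 18)) = 35.6931
d((-14, -13), (5, -3)) = 21.4709
d((-14, -13), (16, -12)) = 30.0167
d((-14, -13), (3, 18)) = 35.3553
d((5, -3), (16, -12)) = 14.2127
d((5, -3), (3, 18)) = 21.095
d((16, -12), (3, 18)) = 32.6956

Closest pair: (-7, -20) and (-4, -17) with distance 4.2426

The closest pair is (-7, -20) and (-4, -17) with Euclidean distance 4.2426. For 6 points, brute-force pairwise comparison is shown above. For large n, the divide-and-conquer algorithm (sort by x, recurse on halves, check the dividing strip) achieves O(n log n).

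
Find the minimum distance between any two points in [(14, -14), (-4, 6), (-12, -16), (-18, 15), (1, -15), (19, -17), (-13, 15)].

Computing all pairwise distances among 7 points:

d((14, -14), (-4, 6)) = 26.9072
d((14, -14), (-12, -16)) = 26.0768
d((14, -14), (-18, 15)) = 43.1856
d((14, -14), (1, -15)) = 13.0384
d((14, -14), (19, -17)) = 5.831
d((14, -14), (-13, 15)) = 39.6232
d((-4, 6), (-12, -16)) = 23.4094
d((-4, 6), (-18, 15)) = 16.6433
d((-4, 6), (1, -15)) = 21.587
d((-4, 6), (19, -17)) = 32.5269
d((-4, 6), (-13, 15)) = 12.7279
d((-12, -16), (-18, 15)) = 31.5753
d((-12, -16), (1, -15)) = 13.0384
d((-12, -16), (19, -17)) = 31.0161
d((-12, -16), (-13, 15)) = 31.0161
d((-18, 15), (1, -15)) = 35.5106
d((-18, 15), (19, -17)) = 48.9183
d((-18, 15), (-13, 15)) = 5.0 <-- minimum
d((1, -15), (19, -17)) = 18.1108
d((1, -15), (-13, 15)) = 33.1059
d((19, -17), (-13, 15)) = 45.2548

Closest pair: (-18, 15) and (-13, 15) with distance 5.0

The closest pair is (-18, 15) and (-13, 15) with Euclidean distance 5.0. For 7 points, brute-force pairwise comparison is shown above. For large n, the divide-and-conquer algorithm (sort by x, recurse on halves, check the dividing strip) achieves O(n log n).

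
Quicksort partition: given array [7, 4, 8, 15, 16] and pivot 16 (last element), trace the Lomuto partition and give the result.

Lomuto partition with pivot = 16:

Initial array: [7, 4, 8, 15, 16]

arr[0]=7 <= 16: swap with position 0, array becomes [7, 4, 8, 15, 16]
arr[1]=4 <= 16: swap with position 1, array becomes [7, 4, 8, 15, 16]
arr[2]=8 <= 16: swap with position 2, array becomes [7, 4, 8, 15, 16]
arr[3]=15 <= 16: swap with position 3, array becomes [7, 4, 8, 15, 16]

Place pivot at position 4: [7, 4, 8, 15, 16]
Pivot position: 4

After partitioning with pivot 16, the array becomes [7, 4, 8, 15, 16]. The pivot is placed at index 4. All elements to the left of the pivot are <= 16, and all elements to the right are > 16.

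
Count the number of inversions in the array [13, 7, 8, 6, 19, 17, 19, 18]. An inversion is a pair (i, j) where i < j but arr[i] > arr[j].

Finding inversions in [13, 7, 8, 6, 19, 17, 19, 18]:

(0, 1): arr[0]=13 > arr[1]=7
(0, 2): arr[0]=13 > arr[2]=8
(0, 3): arr[0]=13 > arr[3]=6
(1, 3): arr[1]=7 > arr[3]=6
(2, 3): arr[2]=8 > arr[3]=6
(4, 5): arr[4]=19 > arr[5]=17
(4, 7): arr[4]=19 > arr[7]=18
(6, 7): arr[6]=19 > arr[7]=18

Total inversions: 8

The array has 8 inversion(s): (0,1), (0,2), (0,3), (1,3), (2,3), (4,5), (4,7), (6,7). Each pair (i,j) satisfies i < j and arr[i] > arr[j].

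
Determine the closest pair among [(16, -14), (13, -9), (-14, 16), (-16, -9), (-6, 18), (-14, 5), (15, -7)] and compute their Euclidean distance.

Computing all pairwise distances among 7 points:

d((16, -14), (13, -9)) = 5.831
d((16, -14), (-14, 16)) = 42.4264
d((16, -14), (-16, -9)) = 32.3883
d((16, -14), (-6, 18)) = 38.833
d((16, -14), (-14, 5)) = 35.5106
d((16, -14), (15, -7)) = 7.0711
d((13, -9), (-14, 16)) = 36.7967
d((13, -9), (-16, -9)) = 29.0
d((13, -9), (-6, 18)) = 33.0151
d((13, -9), (-14, 5)) = 30.4138
d((13, -9), (15, -7)) = 2.8284 <-- minimum
d((-14, 16), (-16, -9)) = 25.0799
d((-14, 16), (-6, 18)) = 8.2462
d((-14, 16), (-14, 5)) = 11.0
d((-14, 16), (15, -7)) = 37.0135
d((-16, -9), (-6, 18)) = 28.7924
d((-16, -9), (-14, 5)) = 14.1421
d((-16, -9), (15, -7)) = 31.0644
d((-6, 18), (-14, 5)) = 15.2643
d((-6, 18), (15, -7)) = 32.6497
d((-14, 5), (15, -7)) = 31.3847

Closest pair: (13, -9) and (15, -7) with distance 2.8284

The closest pair is (13, -9) and (15, -7) with Euclidean distance 2.8284. For 7 points, brute-force pairwise comparison is shown above. For large n, the divide-and-conquer algorithm (sort by x, recurse on halves, check the dividing strip) achieves O(n log n).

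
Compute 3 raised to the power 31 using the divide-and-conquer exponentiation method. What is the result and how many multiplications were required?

Computing 3^31 by squaring (build up from 3^1; each line after the first costs one multiplication):

3^1 = 3
3^2 = (3^1)^2 = 3^2 = 9
3^3 = 3 * 3^2 = 3 * 9 = 27
3^6 = (3^3)^2 = 27^2 = 729
3^7 = 3 * 3^6 = 3 * 729 = 2187
3^14 = (3^7)^2 = 2187^2 = 4782969
3^15 = 3 * 3^14 = 3 * 4782969 = 14348907
3^30 = (3^15)^2 = 14348907^2 = 205891132094649
3^31 = 3 * 3^30 = 3 * 205891132094649 = 617673396283947

Result: 617673396283947
Multiplications needed: 8 (8 lines after 3^1)

3^31 = 617673396283947. Using exponentiation by squaring, this requires 8 multiplications. The key idea: if the exponent is even, square the half-power; if odd, multiply by the base once.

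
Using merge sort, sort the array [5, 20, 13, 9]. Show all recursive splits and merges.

Merge sort trace:

Split: [5, 20, 13, 9] -> [5, 20] and [13, 9]
  Split: [5, 20] -> [5] and [20]
  Merge: [5] + [20] -> [5, 20]
  Split: [13, 9] -> [13] and [9]
  Merge: [13] + [9] -> [9, 13]
Merge: [5, 20] + [9, 13] -> [5, 9, 13, 20]

Final sorted array: [5, 9, 13, 20]

The merge sort proceeds by recursively splitting the array and merging sorted halves.
After all merges, the sorted array is [5, 9, 13, 20].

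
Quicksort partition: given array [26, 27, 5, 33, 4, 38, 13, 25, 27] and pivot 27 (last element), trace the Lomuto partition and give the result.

Lomuto partition with pivot = 27:

Initial array: [26, 27, 5, 33, 4, 38, 13, 25, 27]

arr[0]=26 <= 27: swap with position 0, array becomes [26, 27, 5, 33, 4, 38, 13, 25, 27]
arr[1]=27 <= 27: swap with position 1, array becomes [26, 27, 5, 33, 4, 38, 13, 25, 27]
arr[2]=5 <= 27: swap with position 2, array becomes [26, 27, 5, 33, 4, 38, 13, 25, 27]
arr[3]=33 > 27: no swap
arr[4]=4 <= 27: swap with position 3, array becomes [26, 27, 5, 4, 33, 38, 13, 25, 27]
arr[5]=38 > 27: no swap
arr[6]=13 <= 27: swap with position 4, array becomes [26, 27, 5, 4, 13, 38, 33, 25, 27]
arr[7]=25 <= 27: swap with position 5, array becomes [26, 27, 5, 4, 13, 25, 33, 38, 27]

Place pivot at position 6: [26, 27, 5, 4, 13, 25, 27, 38, 33]
Pivot position: 6

After partitioning with pivot 27, the array becomes [26, 27, 5, 4, 13, 25, 27, 38, 33]. The pivot is placed at index 6. All elements to the left of the pivot are <= 27, and all elements to the right are > 27.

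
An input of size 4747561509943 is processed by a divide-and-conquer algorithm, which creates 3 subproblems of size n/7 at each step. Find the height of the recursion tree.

For divide and conquer with division factor 7:

Problem sizes at each level:
Level 0: 4747561509943
Level 1: 678223072849
Level 2: 96889010407
Level 3: 13841287201
Level 4: 1977326743
Level 5: 282475249
Level 6: 40353607
Level 7: 5764801
Level 8: 823543
Level 9: 117649
Level 10: 16807
Level 11: 2401
Level 12: 343
Level 13: 49
Level 14: 7
Level 15: 1

The root is level 0 and the size-1 base case is level 15 (the tree spans levels 0 through 15, i.e. 16 levels counting the root), so the depth is the number of divisions: log_7(4747561509943) = 15

The recursion tree depth is log_7(4747561509943) = 15. At each level, the problem size is divided by 7, so it takes 15 divisions to reduce to a base case of size 1. The algorithm makes 3 recursive calls at each level.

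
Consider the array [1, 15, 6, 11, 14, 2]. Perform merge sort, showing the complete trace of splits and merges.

Merge sort trace:

Split: [1, 15, 6, 11, 14, 2] -> [1, 15, 6] and [11, 14, 2]
  Split: [1, 15, 6] -> [1] and [15, 6]
    Split: [15, 6] -> [15] and [6]
    Merge: [15] + [6] -> [6, 15]
  Merge: [1] + [6, 15] -> [1, 6, 15]
  Split: [11, 14, 2] -> [11] and [14, 2]
    Split: [14, 2] -> [14] and [2]
    Merge: [14] + [2] -> [2, 14]
  Merge: [11] + [2, 14] -> [2, 11, 14]
Merge: [1, 6, 15] + [2, 11, 14] -> [1, 2, 6, 11, 14, 15]

Final sorted array: [1, 2, 6, 11, 14, 15]

The merge sort proceeds by recursively splitting the array and merging sorted halves.
After all merges, the sorted array is [1, 2, 6, 11, 14, 15].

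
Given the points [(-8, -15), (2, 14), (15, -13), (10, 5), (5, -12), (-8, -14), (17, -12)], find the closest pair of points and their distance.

Computing all pairwise distances among 7 points:

d((-8, -15), (2, 14)) = 30.6757
d((-8, -15), (15, -13)) = 23.0868
d((-8, -15), (10, 5)) = 26.9072
d((-8, -15), (5, -12)) = 13.3417
d((-8, -15), (-8, -14)) = 1.0 <-- minimum
d((-8, -15), (17, -12)) = 25.1794
d((2, 14), (15, -13)) = 29.9666
d((2, 14), (10, 5)) = 12.0416
d((2, 14), (5, -12)) = 26.1725
d((2, 14), (-8, -14)) = 29.7321
d((2, 14), (17, -12)) = 30.0167
d((15, -13), (10, 5)) = 18.6815
d((15, -13), (5, -12)) = 10.0499
d((15, -13), (-8, -14)) = 23.0217
d((15, -13), (17, -12)) = 2.2361
d((10, 5), (5, -12)) = 17.72
d((10, 5), (-8, -14)) = 26.1725
d((10, 5), (17, -12)) = 18.3848
d((5, -12), (-8, -14)) = 13.1529
d((5, -12), (17, -12)) = 12.0
d((-8, -14), (17, -12)) = 25.0799

Closest pair: (-8, -15) and (-8, -14) with distance 1.0

The closest pair is (-8, -15) and (-8, -14) with Euclidean distance 1.0. For 7 points, brute-force pairwise comparison is shown above. For large n, the divide-and-conquer algorithm (sort by x, recurse on halves, check the dividing strip) achieves O(n log n).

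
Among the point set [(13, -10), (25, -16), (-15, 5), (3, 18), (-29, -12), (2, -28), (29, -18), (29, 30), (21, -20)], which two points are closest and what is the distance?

Computing all pairwise distances among 9 points:

d((13, -10), (25, -16)) = 13.4164
d((13, -10), (-15, 5)) = 31.7648
d((13, -10), (3, 18)) = 29.7321
d((13, -10), (-29, -12)) = 42.0476
d((13, -10), (2, -28)) = 21.095
d((13, -10), (29, -18)) = 17.8885
d((13, -10), (29, 30)) = 43.0813
d((13, -10), (21, -20)) = 12.8062
d((25, -16), (-15, 5)) = 45.1774
d((25, -16), (3, 18)) = 40.4969
d((25, -16), (-29, -12)) = 54.1479
d((25, -16), (2, -28)) = 25.9422
d((25, -16), (29, -18)) = 4.4721 <-- minimum
d((25, -16), (29, 30)) = 46.1736
d((25, -16), (21, -20)) = 5.6569
d((-15, 5), (3, 18)) = 22.2036
d((-15, 5), (-29, -12)) = 22.0227
d((-15, 5), (2, -28)) = 37.1214
d((-15, 5), (29, -18)) = 49.6488
d((-15, 5), (29, 30)) = 50.6063
d((-15, 5), (21, -20)) = 43.8292
d((3, 18), (-29, -12)) = 43.8634
d((3, 18), (2, -28)) = 46.0109
d((3, 18), (29, -18)) = 44.4072
d((3, 18), (29, 30)) = 28.6356
d((3, 18), (21, -20)) = 42.0476
d((-29, -12), (2, -28)) = 34.8855
d((-29, -12), (29, -18)) = 58.3095
d((-29, -12), (29, 30)) = 71.6101
d((-29, -12), (21, -20)) = 50.636
d((2, -28), (29, -18)) = 28.7924
d((2, -28), (29, 30)) = 63.9766
d((2, -28), (21, -20)) = 20.6155
d((29, -18), (29, 30)) = 48.0
d((29, -18), (21, -20)) = 8.2462
d((29, 30), (21, -20)) = 50.636

Closest pair: (25, -16) and (29, -18) with distance 4.4721

The closest pair is (25, -16) and (29, -18) with Euclidean distance 4.4721. For 9 points, brute-force pairwise comparison is shown above. For large n, the divide-and-conquer algorithm (sort by x, recurse on halves, check the dividing strip) achieves O(n log n).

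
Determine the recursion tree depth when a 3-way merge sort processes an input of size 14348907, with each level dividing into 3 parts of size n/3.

For divide and conquer with division factor 3:

Problem sizes at each level:
Level 0: 14348907
Level 1: 4782969
Level 2: 1594323
Level 3: 531441
Level 4: 177147
Level 5: 59049
Level 6: 19683
Level 7: 6561
Level 8: 2187
Level 9: 729
Level 10: 243
Level 11: 81
Level 12: 27
Level 13: 9
Level 14: 3
Level 15: 1

The root is level 0 and the size-1 base case is level 15 (the tree spans levels 0 through 15, i.e. 16 levels counting the root), so the depth is the number of divisions: log_3(14348907) = 15

The recursion tree depth is log_3(14348907) = 15. At each level, the problem size is divided by 3, so it takes 15 divisions to reduce to a base case of size 1. The algorithm makes 3 recursive calls at each level.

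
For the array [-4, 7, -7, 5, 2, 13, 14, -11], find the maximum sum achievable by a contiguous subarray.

Using Kadane's algorithm on [-4, 7, -7, 5, 2, 13, 14, -11]:

Scanning through the array:
Position 1 (value 7): max_ending_here = 7, max_so_far = 7
Position 2 (value -7): max_ending_here = 0, max_so_far = 7
Position 3 (value 5): max_ending_here = 5, max_so_far = 7
Position 4 (value 2): max_ending_here = 7, max_so_far = 7
Position 5 (value 13): max_ending_here = 20, max_so_far = 20
Position 6 (value 14): max_ending_here = 34, max_so_far = 34
Position 7 (value -11): max_ending_here = 23, max_so_far = 34

Maximum subarray: [7, -7, 5, 2, 13, 14]
Maximum sum: 34

The maximum subarray is [7, -7, 5, 2, 13, 14] with sum 34. This subarray runs from index 1 to index 6.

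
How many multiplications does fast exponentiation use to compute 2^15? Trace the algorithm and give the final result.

Computing 2^15 by squaring (build up from 2^1; each line after the first costs one multiplication):

2^1 = 2
2^2 = (2^1)^2 = 2^2 = 4
2^3 = 2 * 2^2 = 2 * 4 = 8
2^6 = (2^3)^2 = 8^2 = 64
2^7 = 2 * 2^6 = 2 * 64 = 128
2^14 = (2^7)^2 = 128^2 = 16384
2^15 = 2 * 2^14 = 2 * 16384 = 32768

Result: 32768
Multiplications needed: 6 (6 lines after 2^1)

2^15 = 32768. Using exponentiation by squaring, this requires 6 multiplications. The key idea: if the exponent is even, square the half-power; if odd, multiply by the base once.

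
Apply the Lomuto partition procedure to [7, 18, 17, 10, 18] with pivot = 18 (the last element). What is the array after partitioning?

Lomuto partition with pivot = 18:

Initial array: [7, 18, 17, 10, 18]

arr[0]=7 <= 18: swap with position 0, array becomes [7, 18, 17, 10, 18]
arr[1]=18 <= 18: swap with position 1, array becomes [7, 18, 17, 10, 18]
arr[2]=17 <= 18: swap with position 2, array becomes [7, 18, 17, 10, 18]
arr[3]=10 <= 18: swap with position 3, array becomes [7, 18, 17, 10, 18]

Place pivot at position 4: [7, 18, 17, 10, 18]
Pivot position: 4

After partitioning with pivot 18, the array becomes [7, 18, 17, 10, 18]. The pivot is placed at index 4. All elements to the left of the pivot are <= 18, and all elements to the right are > 18.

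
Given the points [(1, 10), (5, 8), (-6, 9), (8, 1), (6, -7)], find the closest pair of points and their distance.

Computing all pairwise distances among 5 points:

d((1, 10), (5, 8)) = 4.4721 <-- minimum
d((1, 10), (-6, 9)) = 7.0711
d((1, 10), (8, 1)) = 11.4018
d((1, 10), (6, -7)) = 17.72
d((5, 8), (-6, 9)) = 11.0454
d((5, 8), (8, 1)) = 7.6158
d((5, 8), (6, -7)) = 15.0333
d((-6, 9), (8, 1)) = 16.1245
d((-6, 9), (6, -7)) = 20.0
d((8, 1), (6, -7)) = 8.2462

Closest pair: (1, 10) and (5, 8) with distance 4.4721

The closest pair is (1, 10) and (5, 8) with Euclidean distance 4.4721. For 5 points, brute-force pairwise comparison is shown above. For large n, the divide-and-conquer algorithm (sort by x, recurse on halves, check the dividing strip) achieves O(n log n).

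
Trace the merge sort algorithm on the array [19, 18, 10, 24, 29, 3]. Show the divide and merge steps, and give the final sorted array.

Merge sort trace:

Split: [19, 18, 10, 24, 29, 3] -> [19, 18, 10] and [24, 29, 3]
  Split: [19, 18, 10] -> [19] and [18, 10]
    Split: [18, 10] -> [18] and [10]
    Merge: [18] + [10] -> [10, 18]
  Merge: [19] + [10, 18] -> [10, 18, 19]
  Split: [24, 29, 3] -> [24] and [29, 3]
    Split: [29, 3] -> [29] and [3]
    Merge: [29] + [3] -> [3, 29]
  Merge: [24] + [3, 29] -> [3, 24, 29]
Merge: [10, 18, 19] + [3, 24, 29] -> [3, 10, 18, 19, 24, 29]

Final sorted array: [3, 10, 18, 19, 24, 29]

The merge sort proceeds by recursively splitting the array and merging sorted halves.
After all merges, the sorted array is [3, 10, 18, 19, 24, 29].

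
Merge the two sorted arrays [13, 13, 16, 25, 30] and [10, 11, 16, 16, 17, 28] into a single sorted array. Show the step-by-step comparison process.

Merging process:

Compare 13 vs 10: take 10 from right. Merged: [10]
Compare 13 vs 11: take 11 from right. Merged: [10, 11]
Compare 13 vs 16: take 13 from left. Merged: [10, 11, 13]
Compare 13 vs 16: take 13 from left. Merged: [10, 11, 13, 13]
Compare 16 vs 16: take 16 from left. Merged: [10, 11, 13, 13, 16]
Compare 25 vs 16: take 16 from right. Merged: [10, 11, 13, 13, 16, 16]
Compare 25 vs 16: take 16 from right. Merged: [10, 11, 13, 13, 16, 16, 16]
Compare 25 vs 17: take 17 from right. Merged: [10, 11, 13, 13, 16, 16, 16, 17]
Compare 25 vs 28: take 25 from left. Merged: [10, 11, 13, 13, 16, 16, 16, 17, 25]
Compare 30 vs 28: take 28 from right. Merged: [10, 11, 13, 13, 16, 16, 16, 17, 25, 28]
Append remaining from left: [30]. Merged: [10, 11, 13, 13, 16, 16, 16, 17, 25, 28, 30]

Final merged array: [10, 11, 13, 13, 16, 16, 16, 17, 25, 28, 30]
Total comparisons: 10

The merged array is [10, 11, 13, 13, 16, 16, 16, 17, 25, 28, 30], requiring 10 comparisons. The merge step runs in O(n) time where n is the total number of elements.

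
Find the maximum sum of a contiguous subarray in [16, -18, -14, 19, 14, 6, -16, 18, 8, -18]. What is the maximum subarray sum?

Using Kadane's algorithm on [16, -18, -14, 19, 14, 6, -16, 18, 8, -18]:

Scanning through the array:
Position 1 (value -18): max_ending_here = -2, max_so_far = 16
Position 2 (value -14): max_ending_here = -14, max_so_far = 16
Position 3 (value 19): max_ending_here = 19, max_so_far = 19
Position 4 (value 14): max_ending_here = 33, max_so_far = 33
Position 5 (value 6): max_ending_here = 39, max_so_far = 39
Position 6 (value -16): max_ending_here = 23, max_so_far = 39
Position 7 (value 18): max_ending_here = 41, max_so_far = 41
Position 8 (value 8): max_ending_here = 49, max_so_far = 49
Position 9 (value -18): max_ending_here = 31, max_so_far = 49

Maximum subarray: [19, 14, 6, -16, 18, 8]
Maximum sum: 49

The maximum subarray is [19, 14, 6, -16, 18, 8] with sum 49. This subarray runs from index 3 to index 8.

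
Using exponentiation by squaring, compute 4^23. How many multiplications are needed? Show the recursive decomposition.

Computing 4^23 by squaring (build up from 4^1; each line after the first costs one multiplication):

4^1 = 4
4^2 = (4^1)^2 = 4^2 = 16
4^4 = (4^2)^2 = 16^2 = 256
4^5 = 4 * 4^4 = 4 * 256 = 1024
4^10 = (4^5)^2 = 1024^2 = 1048576
4^11 = 4 * 4^10 = 4 * 1048576 = 4194304
4^22 = (4^11)^2 = 4194304^2 = 17592186044416
4^23 = 4 * 4^22 = 4 * 17592186044416 = 70368744177664

Result: 70368744177664
Multiplications needed: 7 (7 lines after 4^1)

4^23 = 70368744177664. Using exponentiation by squaring, this requires 7 multiplications. The key idea: if the exponent is even, square the half-power; if odd, multiply by the base once.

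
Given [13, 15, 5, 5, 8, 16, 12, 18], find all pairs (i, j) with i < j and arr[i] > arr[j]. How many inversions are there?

Finding inversions in [13, 15, 5, 5, 8, 16, 12, 18]:

(0, 2): arr[0]=13 > arr[2]=5
(0, 3): arr[0]=13 > arr[3]=5
(0, 4): arr[0]=13 > arr[4]=8
(0, 6): arr[0]=13 > arr[6]=12
(1, 2): arr[1]=15 > arr[2]=5
(1, 3): arr[1]=15 > arr[3]=5
(1, 4): arr[1]=15 > arr[4]=8
(1, 6): arr[1]=15 > arr[6]=12
(5, 6): arr[5]=16 > arr[6]=12

Total inversions: 9

The array has 9 inversion(s): (0,2), (0,3), (0,4), (0,6), (1,2), (1,3), (1,4), (1,6), (5,6). Each pair (i,j) satisfies i < j and arr[i] > arr[j].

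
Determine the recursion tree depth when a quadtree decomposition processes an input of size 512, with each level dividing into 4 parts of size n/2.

For divide and conquer with division factor 2:

Problem sizes at each level:
Level 0: 512
Level 1: 256
Level 2: 128
Level 3: 64
Level 4: 32
Level 5: 16
Level 6: 8
Level 7: 4
Level 8: 2
Level 9: 1

The root is level 0 and the size-1 base case is level 9 (the tree spans levels 0 through 9, i.e. 10 levels counting the root), so the depth is the number of divisions: log_2(512) = 9

The recursion tree depth is log_2(512) = 9. At each level, the problem size is divided by 2, so it takes 9 divisions to reduce to a base case of size 1. The algorithm makes 4 recursive calls at each level.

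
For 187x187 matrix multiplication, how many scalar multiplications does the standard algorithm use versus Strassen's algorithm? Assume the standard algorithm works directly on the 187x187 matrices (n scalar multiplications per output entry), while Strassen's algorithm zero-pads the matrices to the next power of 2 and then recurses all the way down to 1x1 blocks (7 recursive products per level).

Matrix multiplication for 187x187 matrices:

Strassen's algorithm requires power-of-2 dimensions. Pad 187x187 to 256x256 (next power of 2).

Standard algorithm: 187^3 = 6539203 multiplications
Strassen's algorithm: 7^(log2(256)) = 7^8 = 5764801 multiplications
Savings: 6539203 - 5764801 = 774402 multiplications

Standard: 6539203 multiplications (187^3). Strassen: 5764801 multiplications (7^8, after padding to 256x256). Strassen reduces 8 recursive multiplications to 7 at each level.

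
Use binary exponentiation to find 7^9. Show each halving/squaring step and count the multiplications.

Computing 7^9 by squaring (build up from 7^1; each line after the first costs one multiplication):

7^1 = 7
7^2 = (7^1)^2 = 7^2 = 49
7^4 = (7^2)^2 = 49^2 = 2401
7^8 = (7^4)^2 = 2401^2 = 5764801
7^9 = 7 * 7^8 = 7 * 5764801 = 40353607

Result: 40353607
Multiplications needed: 4 (4 lines after 7^1)

7^9 = 40353607. Using exponentiation by squaring, this requires 4 multiplications. The key idea: if the exponent is even, square the half-power; if odd, multiply by the base once.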